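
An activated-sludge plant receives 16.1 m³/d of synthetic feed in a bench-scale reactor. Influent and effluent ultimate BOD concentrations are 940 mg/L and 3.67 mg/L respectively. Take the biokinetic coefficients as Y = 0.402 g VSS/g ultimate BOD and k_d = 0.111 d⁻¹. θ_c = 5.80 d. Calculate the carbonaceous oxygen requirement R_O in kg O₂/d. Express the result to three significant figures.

R_O ≈ 9.84 kg O₂/d

Correct the yield for decay: Y_obs = Y/(1 + k_d θ_c) = 0.402 / (1 + 0.111 × 5.80) = 0.402 / 1.644 = 0.2446.
Mass of ultimate BOD removed per day: Q(S₀ − S) = 16.1 × 936.3 g/m³ = 15.07 kg/d.
Biomass synthesised: P_X = Y_obs × 15.07 = 3.687 kg VSS/d.
R_O = Q·ΔS − 1.42 P_X = 15.07 − 5.235 = 9.840 kg O₂/d.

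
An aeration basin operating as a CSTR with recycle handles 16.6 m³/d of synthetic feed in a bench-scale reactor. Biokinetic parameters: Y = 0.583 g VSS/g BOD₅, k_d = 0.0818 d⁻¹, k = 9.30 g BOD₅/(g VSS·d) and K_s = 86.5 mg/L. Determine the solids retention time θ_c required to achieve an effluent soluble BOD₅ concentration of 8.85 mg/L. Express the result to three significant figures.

At the target effluent, Y k S/(K_s+S) = 0.583×9.30×8.85/95.35 = 0.5032 d⁻¹.
Then 1/θ_c = μ − k_d = 0.5032 − 0.0818 = 0.4214 d⁻¹, giving θ_c = 2.373 d.

θ_c ≈ 2.37 d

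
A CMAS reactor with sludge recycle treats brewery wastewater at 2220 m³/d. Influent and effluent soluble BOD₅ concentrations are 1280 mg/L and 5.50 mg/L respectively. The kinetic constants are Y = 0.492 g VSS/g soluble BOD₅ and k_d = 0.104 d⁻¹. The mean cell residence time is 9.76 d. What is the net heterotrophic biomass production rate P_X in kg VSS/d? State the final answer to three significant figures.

Correct the yield for decay: Y_obs = Y/(1 + k_d θ_c) = 0.492 / (1 + 0.104 × 9.76) = 0.492 / 2.015 = 0.2442.
ΔS = 1280 − 5.50 = 1274 mg/L, so the substrate removal rate is 2220 × 1274/1000 = 2829 kg soluble BOD₅/d.
Biomass produced: P_X = Y_obs·Q·ΔS = 0.2442 × 2829 ≈ 690.8 kg VSS/d.

P_X ≈ 691 kg VSS/d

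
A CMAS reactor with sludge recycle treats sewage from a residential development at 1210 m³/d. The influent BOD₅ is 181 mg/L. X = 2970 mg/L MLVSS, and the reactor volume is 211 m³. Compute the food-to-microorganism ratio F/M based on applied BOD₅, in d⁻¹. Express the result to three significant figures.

F/M = applied load / biomass = Q·S₀/(V·X) = 1210 × 181 / (211.0 × 2970) = 0.3495 d⁻¹.

F/M ≈ 0.349 d⁻¹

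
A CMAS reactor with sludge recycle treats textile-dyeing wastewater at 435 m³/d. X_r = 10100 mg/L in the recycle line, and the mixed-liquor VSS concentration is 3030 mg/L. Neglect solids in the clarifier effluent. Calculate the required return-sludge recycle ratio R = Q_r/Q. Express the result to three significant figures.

Mass balance around the secondary clarifier (neglecting effluent solids): R = X / (X_r − X) = 3030 / (10100 − 3030) = 0.4286.

R ≈ 0.429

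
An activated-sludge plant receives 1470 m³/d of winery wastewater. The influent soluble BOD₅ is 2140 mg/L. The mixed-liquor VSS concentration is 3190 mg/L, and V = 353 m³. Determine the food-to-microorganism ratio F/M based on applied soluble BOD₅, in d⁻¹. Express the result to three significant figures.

Food-to-microorganism ratio F/M = Q S₀ / (V X) = 1470 × 2140 / (353.0 × 3190) = 2.794 d⁻¹.

F/M ≈ 2.79 d⁻¹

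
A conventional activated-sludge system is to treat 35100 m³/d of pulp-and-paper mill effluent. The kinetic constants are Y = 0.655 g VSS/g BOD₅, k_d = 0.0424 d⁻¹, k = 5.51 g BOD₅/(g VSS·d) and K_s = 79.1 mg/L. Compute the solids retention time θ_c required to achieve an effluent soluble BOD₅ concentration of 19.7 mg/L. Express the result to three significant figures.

θ_c ≈ 1.48 d

Specific growth rate at S = 19.7 mg/L: μ = YkS/(K_s+S) = 0.655·5.51·19.7/(79.1+19.7) = 0.7196 d⁻¹.
Then 1/θ_c = μ − k_d = 0.7196 − 0.0424 = 0.6772 d⁻¹, giving θ_c = 1.477 d.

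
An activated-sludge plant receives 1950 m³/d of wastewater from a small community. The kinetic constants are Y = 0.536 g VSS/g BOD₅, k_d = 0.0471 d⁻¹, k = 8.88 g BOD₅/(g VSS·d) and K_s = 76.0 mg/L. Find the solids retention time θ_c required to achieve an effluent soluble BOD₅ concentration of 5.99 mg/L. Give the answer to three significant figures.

At the target effluent, Y k S/(K_s+S) = 0.536×8.88×5.99/81.99 = 0.3477 d⁻¹.
θ_c = 1/(μ − k_d) = 1/(0.3477 − 0.0471) = 1/0.3006 = 3.326 d.

θ_c ≈ 3.33 d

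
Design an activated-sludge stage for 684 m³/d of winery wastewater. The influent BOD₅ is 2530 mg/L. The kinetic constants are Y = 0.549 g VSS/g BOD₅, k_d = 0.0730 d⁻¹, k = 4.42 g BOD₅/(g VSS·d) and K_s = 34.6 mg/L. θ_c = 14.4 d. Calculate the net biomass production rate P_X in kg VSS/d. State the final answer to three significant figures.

P_X ≈ 463 kg VSS/d

For a completely mixed reactor with recycle the Lawrence–McCarty relation gives S = K_s·(1 + k_d·θ_c) / [θ_c·(Y·k − k_d) − 1] = 34.6 × (1 + 0.0730 × 14.4) / [14.4 × (0.549 × 4.42 − 0.0730) − 1] = 70.97 / 32.89 = 2.158 mg/L.
The observed yield is Y_obs = Y/(1 + k_d·θ_c) = 0.549 / (1 + 0.0730 × 14.4) = 0.549 / 2.051 = 0.2676 g VSS per g BOD₅ removed.
Mass of BOD₅ removed per day: Q(S₀ − S) = 684 × 2528 g/m³ = 1729 kg/d.
Net biomass production P_X = Y_obs × Q·(S₀ − S) = 0.2676 × 1729 = 462.8 kg VSS/d.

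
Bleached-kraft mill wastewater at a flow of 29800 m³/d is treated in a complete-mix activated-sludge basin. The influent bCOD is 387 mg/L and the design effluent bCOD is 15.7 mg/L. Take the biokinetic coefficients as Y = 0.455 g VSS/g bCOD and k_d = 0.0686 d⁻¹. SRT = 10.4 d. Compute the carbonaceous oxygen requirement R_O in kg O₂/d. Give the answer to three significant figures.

Observed yield with endogenous decay: Y_obs = Y / (1 + k_d·θ_c) = 0.455 / (1 + 0.0686 × 10.4) = 0.455 / 1.713 = 0.2655 g VSS/g bCOD.
ΔS = 387 − 15.7 = 371.3 mg/L, so the substrate removal rate is 29800 × 371.3/1000 = 11065 kg bCOD/d.
Net sludge production P_X = 0.2655 × 11065 = 2938 kg VSS/d.
R_O = Q·(S₀ − S) − 1.42·P_X = 11065 − 1.42 × 2938 = 6892 kg O₂/d.

R_O ≈ 6890 kg O₂/d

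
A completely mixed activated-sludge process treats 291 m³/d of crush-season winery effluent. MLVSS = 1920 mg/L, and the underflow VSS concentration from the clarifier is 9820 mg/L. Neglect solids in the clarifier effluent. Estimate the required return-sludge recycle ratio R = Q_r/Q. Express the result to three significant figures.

Mass balance around the secondary clarifier (neglecting effluent solids): R = X / (X_r − X) = 1920 / (9820 − 1920) = 0.2430.

R ≈ 0.243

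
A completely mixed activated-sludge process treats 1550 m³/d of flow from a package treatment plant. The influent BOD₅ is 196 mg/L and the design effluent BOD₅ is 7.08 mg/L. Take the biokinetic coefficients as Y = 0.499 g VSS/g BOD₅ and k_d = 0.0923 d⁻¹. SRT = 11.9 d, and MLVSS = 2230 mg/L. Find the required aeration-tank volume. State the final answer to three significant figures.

V ≈ 372 m³

Steady-state biomass mass balance: V·X·(1 + k_d·θ_c) = Y·Q·(S₀ − S)·θ_c, so V = 0.499 × 1550 × (196 − 7.08) × 11.9 / [2230 × (1 + 0.0923 × 11.9)] = 1.74×10^6 / 4679 = 371.6 m³.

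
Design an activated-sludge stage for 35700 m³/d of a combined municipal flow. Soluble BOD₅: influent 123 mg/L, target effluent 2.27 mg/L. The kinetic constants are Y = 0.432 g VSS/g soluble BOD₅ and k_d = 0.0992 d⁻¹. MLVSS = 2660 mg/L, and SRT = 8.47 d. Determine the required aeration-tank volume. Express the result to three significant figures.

Steady-state biomass mass balance: V·X·(1 + k_d·θ_c) = Y·Q·(S₀ − S)·θ_c, so V = 0.432 × 35700 × (123 − 2.27) × 8.47 / [2660 × (1 + 0.0992 × 8.47)] = 1.58×10^7 / 4895 = 3222 m³.

V ≈ 3220 m³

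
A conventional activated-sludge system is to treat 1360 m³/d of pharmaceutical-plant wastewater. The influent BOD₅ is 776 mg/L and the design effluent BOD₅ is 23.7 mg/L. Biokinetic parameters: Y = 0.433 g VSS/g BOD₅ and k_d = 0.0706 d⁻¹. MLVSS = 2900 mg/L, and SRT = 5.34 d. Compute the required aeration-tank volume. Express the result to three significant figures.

Steady-state biomass mass balance: V·X·(1 + k_d·θ_c) = Y·Q·(S₀ − S)·θ_c, so V = 0.433 × 1360 × (776 − 23.7) × 5.34 / [2900 × (1 + 0.0706 × 5.34)] = 2.37×10^6 / 3993 = 592.4 m³.

V ≈ 592 m³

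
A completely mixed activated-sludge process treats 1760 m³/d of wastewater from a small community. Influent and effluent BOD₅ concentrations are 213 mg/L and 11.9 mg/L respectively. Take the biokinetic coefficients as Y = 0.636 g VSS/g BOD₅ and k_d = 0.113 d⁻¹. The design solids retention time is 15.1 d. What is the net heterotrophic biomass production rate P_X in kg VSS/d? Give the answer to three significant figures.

P_X ≈ 83.2 kg VSS/d

Correct the yield for decay: Y_obs = Y/(1 + k_d θ_c) = 0.636 / (1 + 0.113 × 15.1) = 0.636 / 2.706 = 0.2350.
Substrate removed = Q·(S₀ − S) = 1760 m³/d × (213 − 11.9) g/m³ = 3.54×10^5 g/d = 353.9 kg/d.
So the net sludge growth is P_X = 0.2350 × 353.9 = 83.18 kg VSS/d.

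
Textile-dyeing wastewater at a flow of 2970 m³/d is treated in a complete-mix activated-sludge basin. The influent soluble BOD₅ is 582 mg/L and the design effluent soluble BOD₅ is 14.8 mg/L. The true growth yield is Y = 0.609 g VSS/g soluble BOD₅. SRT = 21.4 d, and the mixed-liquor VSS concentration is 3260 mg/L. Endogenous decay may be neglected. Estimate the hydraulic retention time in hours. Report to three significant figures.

With k_d = 0 the design equation reduces to V = Y Q (S₀−S) θ_c / X = 0.609 × 2970 × (582 − 14.8) × 21.4 / 3260 = 6735 m³.
HRT = V/Q = 6735 m³ / 2970 m³·d⁻¹ = 2.268 d × 24 = 54.42 h.

τ ≈ 54.4 h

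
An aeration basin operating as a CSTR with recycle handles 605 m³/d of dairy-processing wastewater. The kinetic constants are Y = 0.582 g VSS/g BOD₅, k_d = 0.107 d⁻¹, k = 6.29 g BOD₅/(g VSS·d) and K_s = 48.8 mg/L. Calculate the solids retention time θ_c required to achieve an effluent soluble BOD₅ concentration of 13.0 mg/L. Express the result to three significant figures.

At the target effluent, Y k S/(K_s+S) = 0.582×6.29×13.0/61.80 = 0.7701 d⁻¹.
1/θ_c = 0.7701 − 0.107 = 0.6631 d⁻¹, so θ_c = 1.508 d.

θ_c ≈ 1.51 d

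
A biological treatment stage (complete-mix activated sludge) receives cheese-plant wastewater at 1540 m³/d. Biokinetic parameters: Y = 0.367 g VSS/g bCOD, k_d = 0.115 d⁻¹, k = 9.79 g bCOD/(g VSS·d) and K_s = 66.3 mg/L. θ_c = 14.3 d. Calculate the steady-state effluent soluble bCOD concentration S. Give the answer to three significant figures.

From the Monod/SRT balance for a CMAS, S = K_s·(1+k_d θ_c)/[θ_c·(Y k − k_d) − 1] = 66.3 × (1 + 0.115 × 14.3) / [14.3 × (0.367 × 9.79 − 0.115) − 1] = 175.3 / 48.73 = 3.598 mg/L.

S ≈ 3.60 mg/L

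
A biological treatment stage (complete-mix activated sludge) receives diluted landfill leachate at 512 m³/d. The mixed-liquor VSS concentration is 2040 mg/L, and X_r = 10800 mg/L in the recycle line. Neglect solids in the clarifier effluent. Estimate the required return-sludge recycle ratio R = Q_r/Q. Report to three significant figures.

Mass balance around the secondary clarifier (neglecting effluent solids): R = X / (X_r − X) = 2040 / (10800 − 2040) = 0.2329.

R ≈ 0.233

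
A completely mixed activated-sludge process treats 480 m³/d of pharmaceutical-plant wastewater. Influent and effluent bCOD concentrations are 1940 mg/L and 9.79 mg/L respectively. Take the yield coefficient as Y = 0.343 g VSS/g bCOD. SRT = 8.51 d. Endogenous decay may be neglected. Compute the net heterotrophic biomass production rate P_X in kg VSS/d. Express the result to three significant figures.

P_X ≈ 318 kg VSS/d

With endogenous decay neglected, the observed yield equals the true yield: Y_obs = Y = 0.343 g VSS/g bCOD.
Mass of bCOD removed per day: Q(S₀ − S) = 480 × 1930 g/m³ = 926.5 kg/d.
So the net sludge growth is P_X = 0.3430 × 926.5 = 317.8 kg VSS/d.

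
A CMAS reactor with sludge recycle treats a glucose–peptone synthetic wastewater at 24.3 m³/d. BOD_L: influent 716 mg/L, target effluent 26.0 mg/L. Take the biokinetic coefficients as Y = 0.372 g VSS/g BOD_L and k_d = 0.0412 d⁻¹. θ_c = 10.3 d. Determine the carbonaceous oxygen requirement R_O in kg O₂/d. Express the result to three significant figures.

R_O ≈ 10.5 kg O₂/d

Observed yield with endogenous decay: Y_obs = Y / (1 + k_d·θ_c) = 0.372 / (1 + 0.0412 × 10.3) = 0.372 / 1.424 = 0.2612 g VSS/g BOD_L.
Mass of BOD_L removed per day: Q(S₀ − S) = 24.3 × 690.0 g/m³ = 16.77 kg/d.
P_X = Y_obs·Q·(S₀ − S) = 0.2612 × 16.77 = 4.379 kg VSS/d.
R_O = Q·ΔS − 1.42 P_X = 16.77 − 6.218 = 10.55 kg O₂/d.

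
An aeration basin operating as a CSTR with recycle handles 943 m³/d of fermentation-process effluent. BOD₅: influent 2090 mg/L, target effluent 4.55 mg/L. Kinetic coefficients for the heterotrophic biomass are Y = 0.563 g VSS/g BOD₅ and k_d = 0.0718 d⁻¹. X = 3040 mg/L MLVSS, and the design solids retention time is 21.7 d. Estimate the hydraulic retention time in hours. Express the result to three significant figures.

Steady-state biomass mass balance: V·X·(1 + k_d·θ_c) = Y·Q·(S₀ − S)·θ_c, so V = 0.563 × 943 × (2090 − 4.55) × 21.7 / [3040 × (1 + 0.0718 × 21.7)] = 2.4×10^7 / 7777 = 3090 m³.
Hydraulic retention time τ = V/Q = 3090 / 943 = 3.276 d = 78.63 h.

τ ≈ 78.6 h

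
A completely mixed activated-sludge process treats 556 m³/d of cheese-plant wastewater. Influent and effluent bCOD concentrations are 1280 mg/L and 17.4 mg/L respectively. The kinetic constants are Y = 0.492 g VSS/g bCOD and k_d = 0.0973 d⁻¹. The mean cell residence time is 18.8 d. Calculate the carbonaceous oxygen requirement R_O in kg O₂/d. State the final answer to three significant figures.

Correct the yield for decay: Y_obs = Y/(1 + k_d θ_c) = 0.492 / (1 + 0.0973 × 18.8) = 0.492 / 2.829 = 0.1739.
ΔS = 1280 − 17.4 = 1263 mg/L, so the substrate removal rate is 556 × 1263/1000 = 702.0 kg bCOD/d.
Net sludge production P_X = 0.1739 × 702.0 = 122.1 kg VSS/d.
Carbonaceous O₂ demand = substrate oxidised − cell-mass equivalent = 702.0 − 1.42 × 122.1 = 528.7 kg O₂/d.

R_O ≈ 529 kg O₂/d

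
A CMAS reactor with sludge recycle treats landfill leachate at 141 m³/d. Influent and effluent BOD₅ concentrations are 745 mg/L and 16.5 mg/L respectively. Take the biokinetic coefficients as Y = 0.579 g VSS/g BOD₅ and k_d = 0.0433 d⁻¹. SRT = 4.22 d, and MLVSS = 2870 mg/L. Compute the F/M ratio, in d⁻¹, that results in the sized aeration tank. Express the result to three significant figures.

Steady-state biomass mass balance: V·X·(1 + k_d·θ_c) = Y·Q·(S₀ − S)·θ_c, so V = 0.579 × 141 × (745 − 16.5) × 4.22 / [2870 × (1 + 0.0433 × 4.22)] = 2.51×10^5 / 3394 = 73.94 m³.
Food-to-microorganism ratio F/M = Q S₀ / (V X) = 141 × 745 / (73.94 × 2870) = 0.4950 d⁻¹.

F/M ≈ 0.495 d⁻¹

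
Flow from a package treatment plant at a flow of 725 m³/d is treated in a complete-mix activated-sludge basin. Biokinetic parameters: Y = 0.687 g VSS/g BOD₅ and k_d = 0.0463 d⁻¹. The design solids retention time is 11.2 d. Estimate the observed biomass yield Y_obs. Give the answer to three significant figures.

Correct the yield for decay: Y_obs = Y/(1 + k_d θ_c) = 0.687 / (1 + 0.0463 × 11.2) = 0.687 / 1.519 = 0.4524.

Y_obs ≈ 0.452 g VSS/g BOD₅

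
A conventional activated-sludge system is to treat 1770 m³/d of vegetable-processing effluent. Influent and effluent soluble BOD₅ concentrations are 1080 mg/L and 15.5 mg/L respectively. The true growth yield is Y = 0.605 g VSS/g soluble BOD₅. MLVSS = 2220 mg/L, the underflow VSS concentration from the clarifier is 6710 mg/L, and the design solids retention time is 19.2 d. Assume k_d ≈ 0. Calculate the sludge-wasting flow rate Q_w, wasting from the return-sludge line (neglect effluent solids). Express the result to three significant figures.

Q_w ≈ 170 m³/d

Biomass mass balance (decay neglected): V·X = Y·Q·(S₀ − S)·θ_c, so V = 0.605 × 1770 × (1080 − 15.5) × 19.2 / 2220 = 9859 m³.
θ_c = V·X/(Q_w·X_r) when wasting from the recycle, so Q_w = V·X/(θ_c·X_r) = 9859 × 2220 / (19.2 × 6710) = 169.9 m³/d.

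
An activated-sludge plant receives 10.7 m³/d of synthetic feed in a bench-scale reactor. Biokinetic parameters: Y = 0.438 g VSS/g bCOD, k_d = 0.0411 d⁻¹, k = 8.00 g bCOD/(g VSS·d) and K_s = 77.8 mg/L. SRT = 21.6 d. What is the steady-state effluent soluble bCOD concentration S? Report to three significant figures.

From the Monod/SRT balance for a CMAS, S = K_s·(1+k_d θ_c)/[θ_c·(Y k − k_d) − 1] = 77.8 × (1 + 0.0411 × 21.6) / [21.6 × (0.438 × 8.00 − 0.0411) − 1] = 146.9 / 73.80 = 1.990 mg/L.

S ≈ 1.99 mg/L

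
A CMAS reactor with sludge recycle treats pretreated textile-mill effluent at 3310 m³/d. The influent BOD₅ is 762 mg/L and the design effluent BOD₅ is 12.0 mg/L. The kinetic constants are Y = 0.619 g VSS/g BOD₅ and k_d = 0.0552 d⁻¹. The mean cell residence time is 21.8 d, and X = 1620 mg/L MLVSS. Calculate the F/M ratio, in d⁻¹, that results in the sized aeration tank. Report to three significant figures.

F/M ≈ 0.166 d⁻¹

Steady-state biomass mass balance: V·X·(1 + k_d·θ_c) = Y·Q·(S₀ − S)·θ_c, so V = 0.619 × 3310 × (762 − 12.0) × 21.8 / [1620 × (1 + 0.0552 × 21.8)] = 3.35×10^7 / 3569 = 9385 m³.
F/M = Q·S₀ / (V·X) = 3310 × 762 / (9385 × 1620) = 0.1659 g BOD₅·(g VSS·d)⁻¹.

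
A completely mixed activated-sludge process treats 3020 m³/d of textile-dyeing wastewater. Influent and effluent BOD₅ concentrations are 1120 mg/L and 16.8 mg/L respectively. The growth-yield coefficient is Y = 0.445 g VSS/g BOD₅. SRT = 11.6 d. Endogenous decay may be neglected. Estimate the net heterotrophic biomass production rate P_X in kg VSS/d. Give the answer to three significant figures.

P_X ≈ 1480 kg VSS/d

With endogenous decay neglected, the observed yield equals the true yield: Y_obs = Y = 0.445 g VSS/g BOD₅.
Substrate removed = Q·(S₀ − S) = 3020 m³/d × (1120 − 16.8) g/m³ = 3.33×10^6 g/d = 3332 kg/d.
So the net sludge growth is P_X = 0.4450 × 3332 = 1483 kg VSS/d.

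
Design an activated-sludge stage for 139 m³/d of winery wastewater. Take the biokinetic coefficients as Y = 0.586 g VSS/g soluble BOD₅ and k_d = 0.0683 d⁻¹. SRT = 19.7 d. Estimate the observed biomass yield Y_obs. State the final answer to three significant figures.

Observed yield with endogenous decay: Y_obs = Y / (1 + k_d·θ_c) = 0.586 / (1 + 0.0683 × 19.7) = 0.586 / 2.346 = 0.2498 g VSS/g soluble BOD₅.

Y_obs ≈ 0.250 g VSS/g soluble BOD₅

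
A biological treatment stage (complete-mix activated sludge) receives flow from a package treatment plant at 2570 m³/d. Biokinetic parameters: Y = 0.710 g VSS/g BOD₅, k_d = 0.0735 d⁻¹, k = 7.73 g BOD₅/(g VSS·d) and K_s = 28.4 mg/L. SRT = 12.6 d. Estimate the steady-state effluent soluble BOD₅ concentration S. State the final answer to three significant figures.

From the Monod/SRT balance for a CMAS, S = K_s·(1+k_d θ_c)/[θ_c·(Y k − k_d) − 1] = 28.4 × (1 + 0.0735 × 12.6) / [12.6 × (0.710 × 7.73 − 0.0735) − 1] = 54.70 / 67.23 = 0.8137 mg/L.

S ≈ 0.814 mg/L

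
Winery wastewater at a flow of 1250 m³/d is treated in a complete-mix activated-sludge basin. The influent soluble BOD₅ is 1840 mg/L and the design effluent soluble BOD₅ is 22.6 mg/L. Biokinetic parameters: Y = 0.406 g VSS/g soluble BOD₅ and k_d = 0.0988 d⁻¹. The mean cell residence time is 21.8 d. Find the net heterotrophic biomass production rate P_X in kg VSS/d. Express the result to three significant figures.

P_X ≈ 292 kg VSS/d

The observed yield is Y_obs = Y/(1 + k_d·θ_c) = 0.406 / (1 + 0.0988 × 21.8) = 0.406 / 3.154 = 0.1287 g VSS per g soluble BOD₅ removed.
Substrate removed = Q·(S₀ − S) = 1250 m³/d × (1840 − 22.6) g/m³ = 2.27×10^6 g/d = 2272 kg/d.
P_X = Y_obs · Q(S₀ − S) = 0.1287 × 2272 = 292.4 kg VSS/d.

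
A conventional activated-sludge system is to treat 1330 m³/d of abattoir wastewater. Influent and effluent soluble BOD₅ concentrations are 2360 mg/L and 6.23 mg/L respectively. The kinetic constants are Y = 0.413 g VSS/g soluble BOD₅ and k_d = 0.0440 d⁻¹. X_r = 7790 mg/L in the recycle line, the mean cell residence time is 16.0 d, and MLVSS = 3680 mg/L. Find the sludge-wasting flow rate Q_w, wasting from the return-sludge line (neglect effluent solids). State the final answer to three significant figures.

Q_w ≈ 97.4 m³/d

Steady-state biomass mass balance: V·X·(1 + k_d·θ_c) = Y·Q·(S₀ − S)·θ_c, so V = 0.413 × 1330 × (2360 − 6.23) × 16.0 / [3680 × (1 + 0.0440 × 16.0)] = 2.07×10^7 / 6271 = 3299 m³.
Wasting from the return line (neglecting effluent solids): Q_w = V·X / (θ_c·X_r) = 3299 × 3680 / (16.0 × 7790) = 97.40 m³/d.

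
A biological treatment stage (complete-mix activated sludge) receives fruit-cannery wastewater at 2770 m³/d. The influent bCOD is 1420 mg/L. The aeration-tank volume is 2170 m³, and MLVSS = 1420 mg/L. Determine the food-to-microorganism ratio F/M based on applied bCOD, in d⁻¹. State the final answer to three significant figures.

F/M ≈ 1.28 d⁻¹

F/M = Q·S₀ / (V·X) = 2770 × 1420 / (2170 × 1420) = 1.276 g bCOD·(g VSS·d)⁻¹.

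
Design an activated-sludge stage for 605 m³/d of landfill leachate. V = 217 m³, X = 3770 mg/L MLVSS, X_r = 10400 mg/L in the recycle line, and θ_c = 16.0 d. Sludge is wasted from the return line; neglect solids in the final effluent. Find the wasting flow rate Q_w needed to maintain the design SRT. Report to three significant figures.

Q_w ≈ 4.92 m³/d

Q_w = (V·X)/(θ_c X_r) = 217.0 × 3770 / (16.0 × 10400) = 4.916 m³/d.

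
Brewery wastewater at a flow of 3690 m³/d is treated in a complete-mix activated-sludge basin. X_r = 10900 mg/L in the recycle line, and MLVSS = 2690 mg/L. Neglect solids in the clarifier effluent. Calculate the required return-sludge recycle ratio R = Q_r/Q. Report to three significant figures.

Solids balance on the clarifier gives (1+R)X = R·X_r, so R = X/(X_r − X) = 2690 / (10900 − 2690) = 0.3276.

R ≈ 0.328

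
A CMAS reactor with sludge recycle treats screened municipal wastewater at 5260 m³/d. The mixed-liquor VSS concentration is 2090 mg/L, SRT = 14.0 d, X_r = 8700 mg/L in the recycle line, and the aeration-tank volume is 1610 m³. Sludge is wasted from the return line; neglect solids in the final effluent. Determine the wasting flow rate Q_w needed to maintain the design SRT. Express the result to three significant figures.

θ_c = V·X/(Q_w·X_r) when wasting from the recycle, so Q_w = V·X/(θ_c·X_r) = 1610 × 2090 / (14.0 × 8700) = 27.63 m³/d.

Q_w ≈ 27.6 m³/d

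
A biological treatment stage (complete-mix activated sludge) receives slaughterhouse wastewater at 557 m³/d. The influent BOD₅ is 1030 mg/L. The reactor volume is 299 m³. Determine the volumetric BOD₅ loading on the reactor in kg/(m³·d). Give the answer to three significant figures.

L_v ≈ 1.92 kg BOD₅/(m³·d)

L_v = Q S₀ / V = 557 × 1030 × 10⁻³ / 299.0 = 1.919 kg/(m³·d).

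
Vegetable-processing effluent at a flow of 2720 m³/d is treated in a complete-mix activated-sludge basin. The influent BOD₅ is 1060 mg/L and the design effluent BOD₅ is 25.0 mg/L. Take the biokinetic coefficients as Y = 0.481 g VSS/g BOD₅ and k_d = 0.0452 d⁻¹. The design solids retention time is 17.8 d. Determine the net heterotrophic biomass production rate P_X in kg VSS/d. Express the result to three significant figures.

P_X ≈ 750 kg VSS/d

Correct the yield for decay: Y_obs = Y/(1 + k_d θ_c) = 0.481 / (1 + 0.0452 × 17.8) = 0.481 / 1.805 = 0.2665.
ΔS = 1060 − 25.0 = 1035 mg/L, so the substrate removal rate is 2720 × 1035/1000 = 2815 kg BOD₅/d.
So the net sludge growth is P_X = 0.2665 × 2815 = 750.4 kg VSS/d.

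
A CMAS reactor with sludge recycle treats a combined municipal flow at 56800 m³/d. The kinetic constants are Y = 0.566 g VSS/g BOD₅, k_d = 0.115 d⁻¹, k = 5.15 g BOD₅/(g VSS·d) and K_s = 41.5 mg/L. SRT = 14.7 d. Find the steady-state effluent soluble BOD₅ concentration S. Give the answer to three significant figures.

S ≈ 2.78 mg/L

From the Monod/SRT balance for a CMAS, S = K_s·(1+k_d θ_c)/[θ_c·(Y k − k_d) − 1] = 41.5 × (1 + 0.115 × 14.7) / [14.7 × (0.566 × 5.15 − 0.115) − 1] = 111.7 / 40.16 = 2.780 mg/L.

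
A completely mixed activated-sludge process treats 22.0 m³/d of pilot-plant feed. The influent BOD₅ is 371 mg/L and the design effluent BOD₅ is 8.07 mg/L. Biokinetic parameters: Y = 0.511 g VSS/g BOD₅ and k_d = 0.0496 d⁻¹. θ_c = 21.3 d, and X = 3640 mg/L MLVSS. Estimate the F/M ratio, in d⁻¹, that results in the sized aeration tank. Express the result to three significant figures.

F/M ≈ 0.193 d⁻¹

Rearranging the biomass balance for a CMAS with decay, V = Y·Q·ΔS·θ_c / [X·(1+k_d θ_c)] = 0.511 × 22.0 × (371 − 8.07) × 21.3 / [3640 × (1 + 0.0496 × 21.3)] = 8.69×10^4 / 7486 = 11.61 m³.
Food-to-microorganism ratio F/M = Q S₀ / (V X) = 22.0 × 371 / (11.61 × 3640) = 0.1931 d⁻¹.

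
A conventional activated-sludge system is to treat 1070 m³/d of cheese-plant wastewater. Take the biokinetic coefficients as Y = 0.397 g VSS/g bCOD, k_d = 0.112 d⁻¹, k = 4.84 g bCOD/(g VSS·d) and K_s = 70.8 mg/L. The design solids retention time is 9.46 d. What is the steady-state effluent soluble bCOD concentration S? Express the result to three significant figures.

S ≈ 9.05 mg/L

Effluent substrate depends only on kinetics and SRT: S = K_s(1 + k_d θ_c) / [θ_c(Yk − k_d) − 1] = 70.8 × (1 + 0.112 × 9.46) / [9.46 × (0.397 × 4.84 − 0.112) − 1] = 145.8 / 16.12 = 9.047 mg/L.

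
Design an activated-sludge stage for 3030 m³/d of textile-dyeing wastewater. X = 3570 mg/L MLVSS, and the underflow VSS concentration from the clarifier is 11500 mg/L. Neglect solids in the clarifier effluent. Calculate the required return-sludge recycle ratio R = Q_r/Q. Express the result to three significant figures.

R ≈ 0.450

R = Q_r/Q = X/(X_r − X) = 3570 / (11500 − 3570) = 0.4502.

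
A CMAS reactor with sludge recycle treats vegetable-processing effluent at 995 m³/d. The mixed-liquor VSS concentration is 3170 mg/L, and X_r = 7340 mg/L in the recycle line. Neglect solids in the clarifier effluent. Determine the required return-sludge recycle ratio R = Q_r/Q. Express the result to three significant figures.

Solids balance on the clarifier gives (1+R)X = R·X_r, so R = X/(X_r − X) = 3170 / (7340 − 3170) = 0.7602.

R ≈ 0.760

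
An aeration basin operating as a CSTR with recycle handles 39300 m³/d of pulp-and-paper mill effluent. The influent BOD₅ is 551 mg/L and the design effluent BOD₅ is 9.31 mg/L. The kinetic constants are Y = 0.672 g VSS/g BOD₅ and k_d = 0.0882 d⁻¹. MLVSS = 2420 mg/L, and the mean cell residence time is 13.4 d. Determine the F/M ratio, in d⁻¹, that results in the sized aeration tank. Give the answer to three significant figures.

F/M ≈ 0.246 d⁻¹

From the SRT design equation V = Y Q (S₀−S) θ_c / [X (1 + k_d θ_c)] = 0.672 × 39300 × (551 − 9.31) × 13.4 / [2420 × (1 + 0.0882 × 13.4)] = 1.92×10^8 / 5280 = 36305 m³.
F/M = Q·S₀ / (V·X) = 39300 × 551 / (36305 × 2420) = 0.2465 g BOD₅·(g VSS·d)⁻¹.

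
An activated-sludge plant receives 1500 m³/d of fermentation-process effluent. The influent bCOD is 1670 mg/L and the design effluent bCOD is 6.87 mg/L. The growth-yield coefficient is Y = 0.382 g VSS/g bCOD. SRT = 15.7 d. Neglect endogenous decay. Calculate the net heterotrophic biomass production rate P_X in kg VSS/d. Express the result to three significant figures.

P_X ≈ 953 kg VSS/d

Since k_d ≈ 0, Y_obs = Y = 0.382 g VSS/g bCOD.
Substrate removed = Q·(S₀ − S) = 1500 m³/d × (1670 − 6.87) g/m³ = 2.49×10^6 g/d = 2495 kg/d.
Biomass produced: P_X = Y_obs·Q·ΔS = 0.3820 × 2495 ≈ 953.0 kg VSS/d.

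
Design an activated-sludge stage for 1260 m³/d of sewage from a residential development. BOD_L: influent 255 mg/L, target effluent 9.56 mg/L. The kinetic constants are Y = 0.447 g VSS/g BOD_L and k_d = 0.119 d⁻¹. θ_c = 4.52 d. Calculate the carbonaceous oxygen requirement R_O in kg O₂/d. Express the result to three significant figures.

R_O ≈ 182 kg O₂/d

The observed yield is Y_obs = Y/(1 + k_d·θ_c) = 0.447 / (1 + 0.119 × 4.52) = 0.447 / 1.538 = 0.2907 g VSS per g BOD_L removed.
Q·(S₀ − S) = 1260 × (255 − 9.56) × 10⁻³ = 309.3 kg/d removed.
Net sludge production P_X = 0.2907 × 309.3 = 89.89 kg VSS/d.
R_O = Q·(S₀ − S) − 1.42·P_X = 309.3 − 1.42 × 89.89 = 181.6 kg O₂/d.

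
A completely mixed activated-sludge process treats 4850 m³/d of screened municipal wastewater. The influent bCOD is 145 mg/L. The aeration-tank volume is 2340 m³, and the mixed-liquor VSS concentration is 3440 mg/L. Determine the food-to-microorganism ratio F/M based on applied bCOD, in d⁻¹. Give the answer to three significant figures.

F/M = applied load / biomass = Q·S₀/(V·X) = 4850 × 145 / (2340 × 3440) = 0.08736 d⁻¹.

F/M ≈ 0.0874 d⁻¹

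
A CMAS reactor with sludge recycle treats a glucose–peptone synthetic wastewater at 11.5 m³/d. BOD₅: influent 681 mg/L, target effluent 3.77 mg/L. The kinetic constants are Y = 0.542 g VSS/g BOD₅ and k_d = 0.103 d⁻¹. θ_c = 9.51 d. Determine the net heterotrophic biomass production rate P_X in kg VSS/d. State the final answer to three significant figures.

The observed yield is Y_obs = Y/(1 + k_d·θ_c) = 0.542 / (1 + 0.103 × 9.51) = 0.542 / 1.980 = 0.2738 g VSS per g BOD₅ removed.
Q·(S₀ − S) = 11.5 × (681 − 3.77) × 10⁻³ = 7.788 kg/d removed.
Net biomass production P_X = Y_obs × Q·(S₀ − S) = 0.2738 × 7.788 = 2.132 kg VSS/d.

P_X ≈ 2.13 kg VSS/d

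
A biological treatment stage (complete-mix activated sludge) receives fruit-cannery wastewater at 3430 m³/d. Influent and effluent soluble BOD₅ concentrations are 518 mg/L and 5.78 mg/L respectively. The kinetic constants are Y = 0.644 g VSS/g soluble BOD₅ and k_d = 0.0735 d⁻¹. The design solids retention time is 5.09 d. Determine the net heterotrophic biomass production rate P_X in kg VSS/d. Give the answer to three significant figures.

Correct the yield for decay: Y_obs = Y/(1 + k_d θ_c) = 0.644 / (1 + 0.0735 × 5.09) = 0.644 / 1.374 = 0.4687.
Q·(S₀ − S) = 3430 × (518 − 5.78) × 10⁻³ = 1757 kg/d removed.
Biomass produced: P_X = Y_obs·Q·ΔS = 0.4687 × 1757 ≈ 823.4 kg VSS/d.

P_X ≈ 823 kg VSS/d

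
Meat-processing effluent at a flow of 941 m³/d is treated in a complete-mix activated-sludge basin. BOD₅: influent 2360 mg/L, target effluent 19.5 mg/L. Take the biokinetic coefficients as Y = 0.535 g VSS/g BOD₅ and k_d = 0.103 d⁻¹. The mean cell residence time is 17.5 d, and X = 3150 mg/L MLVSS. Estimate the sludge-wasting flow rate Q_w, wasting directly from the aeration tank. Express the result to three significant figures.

Steady-state biomass mass balance: V·X·(1 + k_d·θ_c) = Y·Q·(S₀ − S)·θ_c, so V = 0.535 × 941 × (2360 − 19.5) × 17.5 / [3150 × (1 + 0.103 × 17.5)] = 2.06×10^7 / 8828 = 2336 m³.
For wasting at MLVSS concentration, Q_w = V/θ_c = 2336/17.5 = 133.5 m³/d.

Q_w ≈ 133 m³/d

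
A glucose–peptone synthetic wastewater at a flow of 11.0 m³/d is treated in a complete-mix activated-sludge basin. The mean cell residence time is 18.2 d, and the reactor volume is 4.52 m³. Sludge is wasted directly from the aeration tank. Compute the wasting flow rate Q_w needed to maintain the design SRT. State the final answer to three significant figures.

Q_w ≈ 0.248 m³/d

With mixed-liquor wasting, θ_c = V/Q_w, so Q_w = V/θ_c = 4.520/18.2 = 0.2484 m³/d.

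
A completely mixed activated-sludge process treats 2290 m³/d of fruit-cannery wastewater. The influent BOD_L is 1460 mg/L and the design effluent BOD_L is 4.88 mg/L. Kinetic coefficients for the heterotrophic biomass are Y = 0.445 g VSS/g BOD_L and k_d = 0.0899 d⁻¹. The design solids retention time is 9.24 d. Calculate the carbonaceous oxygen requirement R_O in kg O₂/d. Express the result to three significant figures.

Y_obs = Y / (1 + k_d θ_c) = 0.445 / (1 + 0.0899 × 9.24) = 0.445 / 1.831 = 0.2431.
Substrate removed = Q·(S₀ − S) = 2290 m³/d × (1460 − 4.88) g/m³ = 3.33×10^6 g/d = 3332 kg/d.
Net sludge production P_X = 0.2431 × 3332 = 810.0 kg VSS/d.
Carbonaceous O₂ demand = substrate oxidised − cell-mass equivalent = 3332 − 1.42 × 810.0 = 2182 kg O₂/d.

R_O ≈ 2180 kg O₂/d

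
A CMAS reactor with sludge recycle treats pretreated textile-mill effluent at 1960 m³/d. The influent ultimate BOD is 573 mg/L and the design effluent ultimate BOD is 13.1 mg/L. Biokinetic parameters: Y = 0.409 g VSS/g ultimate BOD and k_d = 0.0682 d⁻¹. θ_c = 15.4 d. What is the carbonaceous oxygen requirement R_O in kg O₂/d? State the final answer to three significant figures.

Correct the yield for decay: Y_obs = Y/(1 + k_d θ_c) = 0.409 / (1 + 0.0682 × 15.4) = 0.409 / 2.050 = 0.1995.
Substrate removed = Q·(S₀ − S) = 1960 m³/d × (573 − 13.1) g/m³ = 1.1×10^6 g/d = 1097 kg/d.
Biomass synthesised: P_X = Y_obs × 1097 = 218.9 kg VSS/d.
R_O = Q·(S₀ − S) − 1.42·P_X = 1097 − 1.42 × 218.9 = 786.5 kg O₂/d.

R_O ≈ 787 kg O₂/d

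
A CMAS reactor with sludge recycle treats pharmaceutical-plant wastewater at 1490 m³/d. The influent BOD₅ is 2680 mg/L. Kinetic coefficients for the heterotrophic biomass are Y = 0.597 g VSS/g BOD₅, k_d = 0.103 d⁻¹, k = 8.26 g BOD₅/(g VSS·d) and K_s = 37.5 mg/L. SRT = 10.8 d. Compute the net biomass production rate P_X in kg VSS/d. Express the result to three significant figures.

For a completely mixed reactor with recycle the Lawrence–McCarty relation gives S = K_s·(1 + k_d·θ_c) / [θ_c·(Y·k − k_d) − 1] = 37.5 × (1 + 0.103 × 10.8) / [10.8 × (0.597 × 8.26 − 0.103) − 1] = 79.22 / 51.14 = 1.549 mg/L.
The observed yield is Y_obs = Y/(1 + k_d·θ_c) = 0.597 / (1 + 0.103 × 10.8) = 0.597 / 2.112 = 0.2826 g VSS per g BOD₅ removed.
Q·(S₀ − S) = 1490 × (2680 − 1.55) × 10⁻³ = 3991 kg/d removed.
Biomass produced: P_X = Y_obs·Q·ΔS = 0.2826 × 3991 ≈ 1128 kg VSS/d.

P_X ≈ 1130 kg VSS/d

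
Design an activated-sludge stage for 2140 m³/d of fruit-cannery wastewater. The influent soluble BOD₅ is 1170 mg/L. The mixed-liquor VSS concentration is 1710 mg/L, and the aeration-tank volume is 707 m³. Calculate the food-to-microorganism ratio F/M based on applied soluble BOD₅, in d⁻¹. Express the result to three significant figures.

F/M = Q·S₀ / (V·X) = 2140 × 1170 / (707.0 × 1710) = 2.071 g soluble BOD₅·(g VSS·d)⁻¹.

F/M ≈ 2.07 d⁻¹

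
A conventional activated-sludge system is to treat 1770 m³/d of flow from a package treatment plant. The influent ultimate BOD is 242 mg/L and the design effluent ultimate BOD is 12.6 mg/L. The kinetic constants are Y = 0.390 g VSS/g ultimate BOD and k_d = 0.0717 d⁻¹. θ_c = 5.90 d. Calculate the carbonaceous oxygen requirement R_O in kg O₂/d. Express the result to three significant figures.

Correct the yield for decay: Y_obs = Y/(1 + k_d θ_c) = 0.390 / (1 + 0.0717 × 5.90) = 0.390 / 1.423 = 0.2741.
Q·(S₀ − S) = 1770 × (242 − 12.6) × 10⁻³ = 406.0 kg/d removed.
Net sludge production P_X = 0.2741 × 406.0 = 111.3 kg VSS/d.
R_O = Q·ΔS − 1.42 P_X = 406.0 − 158.0 = 248.0 kg O₂/d.

R_O ≈ 248 kg O₂/d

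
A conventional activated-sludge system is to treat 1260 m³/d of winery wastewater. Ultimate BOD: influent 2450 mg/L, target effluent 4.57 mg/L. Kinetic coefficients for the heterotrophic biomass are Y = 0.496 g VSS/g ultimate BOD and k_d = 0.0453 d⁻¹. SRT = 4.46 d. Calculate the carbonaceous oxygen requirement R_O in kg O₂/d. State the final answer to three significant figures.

R_O ≈ 1280 kg O₂/d

The observed yield is Y_obs = Y/(1 + k_d·θ_c) = 0.496 / (1 + 0.0453 × 4.46) = 0.496 / 1.202 = 0.4126 g VSS per g ultimate BOD removed.
Q·(S₀ − S) = 1260 × (2450 − 4.57) × 10⁻³ = 3081 kg/d removed.
Net sludge production P_X = 0.4126 × 3081 = 1271 kg VSS/d.
Carbonaceous O₂ demand = substrate oxidised − cell-mass equivalent = 3081 − 1.42 × 1271 = 1276 kg O₂/d.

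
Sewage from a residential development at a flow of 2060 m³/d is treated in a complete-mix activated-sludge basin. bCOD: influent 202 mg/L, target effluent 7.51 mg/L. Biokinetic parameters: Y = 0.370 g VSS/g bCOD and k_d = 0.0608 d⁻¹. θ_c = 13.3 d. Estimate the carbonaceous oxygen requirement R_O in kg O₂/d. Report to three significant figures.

R_O ≈ 284 kg O₂/d

The observed yield is Y_obs = Y/(1 + k_d·θ_c) = 0.370 / (1 + 0.0608 × 13.3) = 0.370 / 1.809 = 0.2046 g VSS per g bCOD removed.
Substrate removed = Q·(S₀ − S) = 2060 m³/d × (202 − 7.51) g/m³ = 4.01×10^5 g/d = 400.6 kg/d.
P_X = Y_obs·Q·(S₀ − S) = 0.2046 × 400.6 = 81.96 kg VSS/d.
R_O = Q·ΔS − 1.42 P_X = 400.6 − 116.4 = 284.3 kg O₂/d.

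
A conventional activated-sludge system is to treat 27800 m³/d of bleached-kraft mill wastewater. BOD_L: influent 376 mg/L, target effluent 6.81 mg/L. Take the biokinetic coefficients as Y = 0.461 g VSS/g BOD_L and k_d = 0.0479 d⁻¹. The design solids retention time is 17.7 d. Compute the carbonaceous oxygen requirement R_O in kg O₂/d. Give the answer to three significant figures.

Y_obs = Y / (1 + k_d θ_c) = 0.461 / (1 + 0.0479 × 17.7) = 0.461 / 1.848 = 0.2495.
Q·(S₀ − S) = 27800 × (376 − 6.81) × 10⁻³ = 10263 kg/d removed.
P_X = Y_obs·Q·(S₀ − S) = 0.2495 × 10263 = 2561 kg VSS/d.
R_O = Q·ΔS − 1.42 P_X = 10263 − 3636 = 6627 kg O₂/d.

R_O ≈ 6630 kg O₂/d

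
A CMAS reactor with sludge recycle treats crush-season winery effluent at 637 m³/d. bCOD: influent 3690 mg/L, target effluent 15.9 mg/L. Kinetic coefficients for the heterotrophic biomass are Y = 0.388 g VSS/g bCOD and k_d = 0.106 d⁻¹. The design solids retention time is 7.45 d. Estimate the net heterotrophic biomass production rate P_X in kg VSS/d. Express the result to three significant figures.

P_X ≈ 507 kg VSS/d

Observed yield with endogenous decay: Y_obs = Y / (1 + k_d·θ_c) = 0.388 / (1 + 0.106 × 7.45) = 0.388 / 1.790 = 0.2168 g VSS/g bCOD.
Q·(S₀ − S) = 637 × (3690 − 15.9) × 10⁻³ = 2340 kg/d removed.
Net biomass production P_X = Y_obs × Q·(S₀ − S) = 0.2168 × 2340 = 507.4 kg VSS/d.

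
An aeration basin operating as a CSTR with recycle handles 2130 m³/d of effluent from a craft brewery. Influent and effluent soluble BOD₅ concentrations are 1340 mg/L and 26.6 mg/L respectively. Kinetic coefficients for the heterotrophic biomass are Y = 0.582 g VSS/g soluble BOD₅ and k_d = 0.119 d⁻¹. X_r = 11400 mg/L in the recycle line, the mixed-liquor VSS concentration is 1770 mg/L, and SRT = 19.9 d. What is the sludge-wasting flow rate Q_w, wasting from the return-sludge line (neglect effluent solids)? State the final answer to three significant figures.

Q_w ≈ 42.4 m³/d

Steady-state biomass mass balance: V·X·(1 + k_d·θ_c) = Y·Q·(S₀ − S)·θ_c, so V = 0.582 × 2130 × (1340 − 26.6) × 19.9 / [1770 × (1 + 0.119 × 19.9)] = 3.24×10^7 / 5962 = 5435 m³.
θ_c = V·X/(Q_w·X_r) when wasting from the recycle, so Q_w = V·X/(θ_c·X_r) = 5435 × 1770 / (19.9 × 11400) = 42.40 m³/d.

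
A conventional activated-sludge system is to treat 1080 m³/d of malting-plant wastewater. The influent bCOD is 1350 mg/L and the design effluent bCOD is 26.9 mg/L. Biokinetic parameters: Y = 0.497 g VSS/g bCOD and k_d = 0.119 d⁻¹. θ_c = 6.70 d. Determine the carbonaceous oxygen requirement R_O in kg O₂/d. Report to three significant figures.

Observed yield with endogenous decay: Y_obs = Y / (1 + k_d·θ_c) = 0.497 / (1 + 0.119 × 6.70) = 0.497 / 1.797 = 0.2765 g VSS/g bCOD.
Substrate removed = Q·(S₀ − S) = 1080 m³/d × (1350 − 26.9) g/m³ = 1.43×10^6 g/d = 1429 kg/d.
Net sludge production P_X = 0.2765 × 1429 = 395.1 kg VSS/d.
Carbonaceous O₂ demand = substrate oxidised − cell-mass equivalent = 1429 − 1.42 × 395.1 = 867.8 kg O₂/d.

R_O ≈ 868 kg O₂/d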